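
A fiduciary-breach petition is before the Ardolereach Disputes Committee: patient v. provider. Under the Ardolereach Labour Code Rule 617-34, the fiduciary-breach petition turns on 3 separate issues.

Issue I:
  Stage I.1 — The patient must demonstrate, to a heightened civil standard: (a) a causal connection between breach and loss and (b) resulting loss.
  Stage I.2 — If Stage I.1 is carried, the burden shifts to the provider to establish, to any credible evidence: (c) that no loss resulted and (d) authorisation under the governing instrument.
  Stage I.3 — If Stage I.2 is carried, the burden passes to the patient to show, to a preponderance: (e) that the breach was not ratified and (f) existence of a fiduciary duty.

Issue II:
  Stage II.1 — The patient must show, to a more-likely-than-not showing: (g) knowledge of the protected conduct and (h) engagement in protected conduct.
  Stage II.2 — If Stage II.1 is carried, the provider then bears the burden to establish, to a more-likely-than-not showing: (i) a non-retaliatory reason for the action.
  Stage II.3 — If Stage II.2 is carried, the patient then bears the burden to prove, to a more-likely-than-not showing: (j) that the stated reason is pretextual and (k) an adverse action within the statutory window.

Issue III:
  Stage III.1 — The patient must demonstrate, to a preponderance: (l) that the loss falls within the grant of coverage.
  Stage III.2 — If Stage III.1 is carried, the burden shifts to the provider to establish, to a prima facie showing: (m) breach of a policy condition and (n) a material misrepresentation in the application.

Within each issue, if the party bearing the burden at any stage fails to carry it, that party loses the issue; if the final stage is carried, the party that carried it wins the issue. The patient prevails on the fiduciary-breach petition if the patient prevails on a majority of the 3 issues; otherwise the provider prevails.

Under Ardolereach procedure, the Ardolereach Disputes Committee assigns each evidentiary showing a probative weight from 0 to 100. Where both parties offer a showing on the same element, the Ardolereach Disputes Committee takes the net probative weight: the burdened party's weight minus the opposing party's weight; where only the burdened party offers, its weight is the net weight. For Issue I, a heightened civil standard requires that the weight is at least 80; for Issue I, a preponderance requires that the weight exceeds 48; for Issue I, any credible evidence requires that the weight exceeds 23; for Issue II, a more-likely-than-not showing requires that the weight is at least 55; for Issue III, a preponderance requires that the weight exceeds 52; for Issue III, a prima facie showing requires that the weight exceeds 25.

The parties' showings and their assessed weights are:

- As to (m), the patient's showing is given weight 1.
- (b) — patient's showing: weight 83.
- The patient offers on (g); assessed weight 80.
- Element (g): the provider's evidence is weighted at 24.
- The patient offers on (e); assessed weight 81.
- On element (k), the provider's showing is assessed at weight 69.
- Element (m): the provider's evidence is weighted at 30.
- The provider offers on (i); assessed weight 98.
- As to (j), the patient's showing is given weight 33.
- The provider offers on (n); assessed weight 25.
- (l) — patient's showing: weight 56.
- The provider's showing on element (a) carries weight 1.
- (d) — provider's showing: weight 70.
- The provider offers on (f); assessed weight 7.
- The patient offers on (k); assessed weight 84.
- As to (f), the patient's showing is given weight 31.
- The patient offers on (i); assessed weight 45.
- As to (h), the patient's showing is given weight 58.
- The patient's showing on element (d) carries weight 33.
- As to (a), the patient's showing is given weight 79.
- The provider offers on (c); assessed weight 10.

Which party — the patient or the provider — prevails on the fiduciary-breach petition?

— Issue I —
Stage I.1 (patient, a heightened civil standard, weight is at least 80): (a) net 79−1=78 < 80 — fails; (b) 83 ≥ 80 — meets.
  Stage I.1 not carried; the patient fails its burden.
The analysis ends at Stage I.1; the provider prevails on this issue.
— Issue II —
At Stage II.1 the patient must meet a more-likely-than-not showing (weight is at least 55): on (g) the weight is 80 less the opposing 24 gives net 56, ≥ 55, so (g) meets the standard; on (h) the weight is 58, which does reach 55, so (h) meets the standard.
  All elements met. The burden passes to the provider.
At Stage II.2 the provider must meet a more-likely-than-not showing (weight is at least 55): on (i) the weight is 98 less the opposing 45 gives net 53, < 55, so (i) does not meet the standard.
  Not every element is met, so the provider fails to carry Stage II.2.
The patient prevails on this issue.
— Issue III —
Stage III.1 (patient, a preponderance, weight exceeds 52): (l) 56 > 52 — meets.
  All elements met. The burden passes to the provider.
Stage III.2 (provider, a prima facie showing, weight exceeds 25): (m) net 30−1=29 > 25 — meets; (n) 25 ≤ 25 — fails.
  Stage III.2 not carried; the provider fails its burden.
The patient prevails on this issue.
Per-issue: Issue I → provider; Issue II → patient; Issue III → patient. The patient must prevail on a majority of issues; overall, the patient prevails.

patient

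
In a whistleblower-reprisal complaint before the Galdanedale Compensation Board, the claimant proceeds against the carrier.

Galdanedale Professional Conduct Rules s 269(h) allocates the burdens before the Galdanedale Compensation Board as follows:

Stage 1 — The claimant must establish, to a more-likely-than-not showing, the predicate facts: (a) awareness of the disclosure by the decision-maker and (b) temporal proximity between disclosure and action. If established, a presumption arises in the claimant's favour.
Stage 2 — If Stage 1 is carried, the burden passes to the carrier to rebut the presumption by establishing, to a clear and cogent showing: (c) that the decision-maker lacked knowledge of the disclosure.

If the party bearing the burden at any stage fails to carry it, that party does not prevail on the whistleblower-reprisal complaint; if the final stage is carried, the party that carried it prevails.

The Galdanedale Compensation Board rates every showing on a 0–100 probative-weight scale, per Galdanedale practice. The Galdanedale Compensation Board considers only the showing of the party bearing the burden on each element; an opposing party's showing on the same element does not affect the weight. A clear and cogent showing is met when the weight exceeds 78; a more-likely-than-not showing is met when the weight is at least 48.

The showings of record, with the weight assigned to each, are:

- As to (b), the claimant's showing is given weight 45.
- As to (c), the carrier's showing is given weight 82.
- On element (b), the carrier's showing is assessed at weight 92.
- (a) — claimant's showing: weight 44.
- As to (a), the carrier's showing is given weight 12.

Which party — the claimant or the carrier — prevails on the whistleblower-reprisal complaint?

carrier

At Stage 1 the claimant must meet a more-likely-than-not showing (weight is at least 48): on (a) the weight is 44 (the carrier's 12 is given no effect), which does not reach 48, so (a) does not meet the standard; on (b) the weight is 45 (the carrier's 92 is given no effect), < 48, so (b) does not meet the standard.
  Stage 1 not carried; the claimant fails its burden.
So the carrier prevails.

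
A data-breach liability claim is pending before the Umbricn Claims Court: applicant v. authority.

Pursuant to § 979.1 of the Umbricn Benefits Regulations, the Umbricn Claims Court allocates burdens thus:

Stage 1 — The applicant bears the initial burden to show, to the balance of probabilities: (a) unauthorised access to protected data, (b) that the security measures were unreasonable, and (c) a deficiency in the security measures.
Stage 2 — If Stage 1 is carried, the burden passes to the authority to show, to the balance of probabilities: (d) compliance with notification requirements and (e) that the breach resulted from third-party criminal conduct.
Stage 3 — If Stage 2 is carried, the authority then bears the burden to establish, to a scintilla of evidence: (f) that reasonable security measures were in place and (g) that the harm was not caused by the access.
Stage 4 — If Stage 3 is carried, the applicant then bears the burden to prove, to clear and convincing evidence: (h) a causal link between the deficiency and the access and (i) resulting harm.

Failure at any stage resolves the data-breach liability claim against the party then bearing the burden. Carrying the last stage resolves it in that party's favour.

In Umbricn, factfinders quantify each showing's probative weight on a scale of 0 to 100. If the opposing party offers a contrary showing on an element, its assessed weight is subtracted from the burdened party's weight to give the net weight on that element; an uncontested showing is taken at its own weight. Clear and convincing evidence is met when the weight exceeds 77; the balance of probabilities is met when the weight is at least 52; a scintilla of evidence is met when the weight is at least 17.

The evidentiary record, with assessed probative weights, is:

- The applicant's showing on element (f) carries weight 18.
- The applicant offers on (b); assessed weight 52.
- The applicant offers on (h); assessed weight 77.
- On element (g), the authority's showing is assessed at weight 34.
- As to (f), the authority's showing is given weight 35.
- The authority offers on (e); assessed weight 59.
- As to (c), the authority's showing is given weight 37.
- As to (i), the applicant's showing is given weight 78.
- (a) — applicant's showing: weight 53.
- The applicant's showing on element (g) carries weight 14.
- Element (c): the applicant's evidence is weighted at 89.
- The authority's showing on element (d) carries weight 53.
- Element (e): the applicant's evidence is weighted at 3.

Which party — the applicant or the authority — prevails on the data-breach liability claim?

authority

At Stage 1 the applicant must meet the balance of probabilities (weight is at least 52): on (a) the weight is 53, ≥ 52, so (a) meets the standard; on (b) the weight is 52, ≥ 52, so (b) meets the standard; on (c) the weight is 89 less the opposing 37 gives net 52, ≥ 52, so (c) meets the standard.
  The applicant carries Stage 1; the authority now bears the burden.
At Stage 2 the authority must meet the balance of probabilities (weight is at least 52): on (d) the weight is 53, which does reach 52, so (d) meets the standard; on (e) the weight is 59 less the opposing 3 gives net 56, ≥ 52, so (e) meets the standard.
  All elements met. The authority retains the burden for Stage 3.
At Stage 3 the authority must meet a scintilla of evidence (weight is at least 17): on (f) the weight is 35 less the opposing 18 gives net 17, which does reach 17, so (f) meets the standard; on (g) the weight is 34 less the opposing 14 gives net 20, which does reach 17, so (g) meets the standard.
  The authority carries Stage 3; the applicant now bears the burden.
At Stage 4 the applicant must meet clear and convincing evidence (weight exceeds 77): on (h) the weight is 77, ≤ 77, so (h) does not meet the standard; on (i) the weight is 78, which does exceed 77, so (i) meets the standard.
  Not every element is met, so the applicant fails to carry Stage 4.
The authority prevails.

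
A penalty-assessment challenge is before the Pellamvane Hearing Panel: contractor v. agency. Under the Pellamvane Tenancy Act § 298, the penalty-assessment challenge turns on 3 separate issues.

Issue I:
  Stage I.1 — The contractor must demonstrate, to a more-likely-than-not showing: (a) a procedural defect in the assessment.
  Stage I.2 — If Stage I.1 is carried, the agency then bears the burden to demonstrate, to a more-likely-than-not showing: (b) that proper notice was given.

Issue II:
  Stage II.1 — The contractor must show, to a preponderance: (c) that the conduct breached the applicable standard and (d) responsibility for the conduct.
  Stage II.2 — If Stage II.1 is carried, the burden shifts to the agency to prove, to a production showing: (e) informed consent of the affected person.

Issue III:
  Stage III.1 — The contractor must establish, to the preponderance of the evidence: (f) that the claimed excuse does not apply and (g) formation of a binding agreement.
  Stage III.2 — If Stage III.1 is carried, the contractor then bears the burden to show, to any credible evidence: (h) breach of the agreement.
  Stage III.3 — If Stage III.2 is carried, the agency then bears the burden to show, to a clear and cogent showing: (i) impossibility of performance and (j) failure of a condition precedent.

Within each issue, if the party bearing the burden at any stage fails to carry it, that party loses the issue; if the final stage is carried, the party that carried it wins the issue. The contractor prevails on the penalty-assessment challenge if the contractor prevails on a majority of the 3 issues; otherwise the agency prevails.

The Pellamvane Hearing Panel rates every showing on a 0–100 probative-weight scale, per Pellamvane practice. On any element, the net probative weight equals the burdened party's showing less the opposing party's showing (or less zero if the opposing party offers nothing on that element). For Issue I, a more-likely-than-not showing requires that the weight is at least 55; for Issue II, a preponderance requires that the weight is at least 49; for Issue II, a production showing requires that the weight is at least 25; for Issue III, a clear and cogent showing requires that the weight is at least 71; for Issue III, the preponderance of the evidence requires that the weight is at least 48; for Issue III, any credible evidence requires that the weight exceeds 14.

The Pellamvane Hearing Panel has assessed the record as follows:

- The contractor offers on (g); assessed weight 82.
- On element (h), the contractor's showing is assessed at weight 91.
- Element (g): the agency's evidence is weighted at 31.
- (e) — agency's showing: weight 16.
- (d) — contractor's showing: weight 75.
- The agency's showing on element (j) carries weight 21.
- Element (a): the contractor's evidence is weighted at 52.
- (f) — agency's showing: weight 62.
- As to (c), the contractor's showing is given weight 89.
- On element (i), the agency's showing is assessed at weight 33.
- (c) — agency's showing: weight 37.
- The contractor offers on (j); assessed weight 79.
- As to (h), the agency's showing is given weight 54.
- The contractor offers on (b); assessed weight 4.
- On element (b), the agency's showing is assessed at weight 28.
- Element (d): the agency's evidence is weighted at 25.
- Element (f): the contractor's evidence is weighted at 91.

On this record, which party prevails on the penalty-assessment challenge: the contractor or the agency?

agency

— Issue I —
At Stage I.1 the contractor must meet a more-likely-than-not showing (weight is at least 55): on (a) the weight is 52, < 55, so (a) does not meet the standard.
  Stage I.1 not carried; the contractor fails its burden.
The analysis ends at Stage I.1; the agency prevails on this issue.
— Issue II —
At Stage II.1 the contractor must meet a preponderance (weight is at least 49): on (c) the weight is 89 less the opposing 37 gives net 52, which does reach 49, so (c) meets the standard; on (d) the weight is 75 less the opposing 25 gives net 50, which does reach 49, so (d) meets the standard.
  The contractor carries Stage II.1; the agency now bears the burden.
At Stage II.2 the agency must meet a production showing (weight is at least 25): on (e) the weight is 16, which does not reach 25, so (e) does not meet the standard.
  Not every element is met, so the agency fails to carry Stage II.2.
The contractor prevails on this issue.
— Issue III —
At Stage III.1 the contractor must meet the preponderance of the evidence (weight is at least 48): on (f) the weight is 91 less the opposing 62 gives net 29, < 48, so (f) does not meet the standard; on (g) the weight is 82 less the opposing 31 gives net 51, ≥ 48, so (g) meets the standard.
  The contractor does not carry Stage III.1.
The agency prevails on this issue.
Per-issue: Issue I → agency; Issue II → contractor; Issue III → agency. The contractor must prevail on a majority of issues; overall, the agency prevails.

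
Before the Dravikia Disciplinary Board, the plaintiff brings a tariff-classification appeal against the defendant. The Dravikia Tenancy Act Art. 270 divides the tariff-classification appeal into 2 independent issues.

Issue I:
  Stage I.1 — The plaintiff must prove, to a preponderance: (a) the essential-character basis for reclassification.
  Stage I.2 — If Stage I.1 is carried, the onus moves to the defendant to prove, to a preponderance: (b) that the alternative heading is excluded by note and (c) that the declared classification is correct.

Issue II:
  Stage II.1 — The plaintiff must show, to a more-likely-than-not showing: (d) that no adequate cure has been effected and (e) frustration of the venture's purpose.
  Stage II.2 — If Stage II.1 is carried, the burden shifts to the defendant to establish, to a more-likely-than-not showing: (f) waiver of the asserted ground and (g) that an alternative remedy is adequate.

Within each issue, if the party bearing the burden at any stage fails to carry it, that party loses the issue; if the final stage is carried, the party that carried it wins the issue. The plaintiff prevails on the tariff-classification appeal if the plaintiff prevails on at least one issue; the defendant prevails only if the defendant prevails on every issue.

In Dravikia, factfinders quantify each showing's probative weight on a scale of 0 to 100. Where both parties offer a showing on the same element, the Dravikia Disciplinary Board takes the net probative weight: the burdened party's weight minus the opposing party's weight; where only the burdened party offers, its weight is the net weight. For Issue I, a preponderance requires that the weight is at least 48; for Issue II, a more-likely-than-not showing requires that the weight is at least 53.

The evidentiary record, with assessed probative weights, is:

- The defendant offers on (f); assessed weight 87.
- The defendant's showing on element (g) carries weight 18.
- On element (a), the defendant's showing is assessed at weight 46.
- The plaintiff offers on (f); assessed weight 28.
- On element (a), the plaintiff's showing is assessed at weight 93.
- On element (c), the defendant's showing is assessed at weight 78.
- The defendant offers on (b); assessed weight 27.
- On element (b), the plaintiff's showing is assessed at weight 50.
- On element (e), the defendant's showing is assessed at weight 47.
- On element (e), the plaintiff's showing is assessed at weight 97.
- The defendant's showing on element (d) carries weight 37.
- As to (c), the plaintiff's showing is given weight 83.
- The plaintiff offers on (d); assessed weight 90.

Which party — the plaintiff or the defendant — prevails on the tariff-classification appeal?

— Issue I —
At Stage I.1 the plaintiff must meet a preponderance (weight is at least 48): on (a) the weight is 93 less the opposing 46 gives net 47, < 48, so (a) does not meet the standard.
  Stage I.1 not carried; the plaintiff fails its burden.
The defendant prevails on this issue.
— Issue II —
At Stage II.1 the plaintiff must meet a more-likely-than-not showing (weight is at least 53): on (d) the weight is 90 less the opposing 37 gives net 53, which does reach 53, so (d) meets the standard; on (e) the weight is 97 less the opposing 47 gives net 50, which does not reach 53, so (e) does not meet the standard.
  Stage II.1 not carried; the plaintiff fails its burden.
So the defendant prevails on this issue.
Per-issue: Issue I → defendant; Issue II → defendant. The plaintiff must prevail on at least one issue; overall, the defendant prevails.

defendant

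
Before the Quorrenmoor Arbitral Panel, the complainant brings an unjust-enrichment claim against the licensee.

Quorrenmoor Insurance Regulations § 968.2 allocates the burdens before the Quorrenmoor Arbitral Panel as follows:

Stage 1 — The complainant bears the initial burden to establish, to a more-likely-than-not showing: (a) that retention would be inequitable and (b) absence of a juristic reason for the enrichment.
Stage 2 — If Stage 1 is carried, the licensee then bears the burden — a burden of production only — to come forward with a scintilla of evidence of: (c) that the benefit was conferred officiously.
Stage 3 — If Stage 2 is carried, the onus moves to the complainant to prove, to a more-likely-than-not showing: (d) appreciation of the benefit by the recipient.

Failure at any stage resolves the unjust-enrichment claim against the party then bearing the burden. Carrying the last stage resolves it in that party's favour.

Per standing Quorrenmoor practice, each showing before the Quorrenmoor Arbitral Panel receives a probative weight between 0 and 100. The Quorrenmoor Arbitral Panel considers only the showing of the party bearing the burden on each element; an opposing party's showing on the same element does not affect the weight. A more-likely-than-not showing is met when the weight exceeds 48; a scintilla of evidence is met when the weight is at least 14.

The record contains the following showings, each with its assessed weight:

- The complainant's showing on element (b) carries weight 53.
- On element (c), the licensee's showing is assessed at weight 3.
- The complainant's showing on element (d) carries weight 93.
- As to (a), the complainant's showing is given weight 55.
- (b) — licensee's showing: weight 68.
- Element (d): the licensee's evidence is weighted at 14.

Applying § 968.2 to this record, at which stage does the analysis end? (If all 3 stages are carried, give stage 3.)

Stage 1 (complainant, a more-likely-than-not showing, weight exceeds 48): (a) 55 > 48 — meets; (b) 53 (licensee's 68 disregarded) > 48 — meets.
  Stage 1 is satisfied; the onus moves to the licensee.
Stage 2 (licensee, a scintilla of evidence, weight is at least 14): (c) 3 < 14 — fails.
  The licensee does not carry Stage 2.
The complainant prevails.

stage 2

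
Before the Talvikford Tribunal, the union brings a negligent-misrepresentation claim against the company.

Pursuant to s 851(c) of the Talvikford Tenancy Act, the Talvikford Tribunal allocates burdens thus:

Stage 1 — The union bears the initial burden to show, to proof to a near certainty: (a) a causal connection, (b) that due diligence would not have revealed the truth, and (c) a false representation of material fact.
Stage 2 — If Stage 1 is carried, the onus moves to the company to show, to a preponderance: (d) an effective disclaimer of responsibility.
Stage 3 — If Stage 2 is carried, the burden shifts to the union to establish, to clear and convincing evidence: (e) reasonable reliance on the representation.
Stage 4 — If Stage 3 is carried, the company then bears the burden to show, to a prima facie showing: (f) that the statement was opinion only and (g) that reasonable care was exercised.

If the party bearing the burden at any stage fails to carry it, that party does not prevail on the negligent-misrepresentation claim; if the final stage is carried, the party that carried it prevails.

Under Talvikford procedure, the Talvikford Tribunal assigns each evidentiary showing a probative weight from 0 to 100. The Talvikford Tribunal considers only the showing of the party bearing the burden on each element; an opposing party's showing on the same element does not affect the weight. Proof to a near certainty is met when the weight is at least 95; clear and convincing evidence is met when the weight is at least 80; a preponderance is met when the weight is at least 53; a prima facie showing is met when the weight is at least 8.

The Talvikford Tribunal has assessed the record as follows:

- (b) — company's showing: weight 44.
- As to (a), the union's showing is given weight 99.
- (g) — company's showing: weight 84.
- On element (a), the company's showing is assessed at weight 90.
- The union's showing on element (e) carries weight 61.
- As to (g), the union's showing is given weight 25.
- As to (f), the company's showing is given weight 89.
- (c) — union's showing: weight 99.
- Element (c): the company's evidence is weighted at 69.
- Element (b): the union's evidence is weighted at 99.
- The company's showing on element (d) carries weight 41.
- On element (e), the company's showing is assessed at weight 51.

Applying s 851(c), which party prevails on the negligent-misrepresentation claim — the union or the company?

union

Stage 1 (union, proof to a near certainty, weight is at least 95): (a) 99 (company's 90 disregarded) ≥ 95 — meets; (b) 99 (company's 44 disregarded) ≥ 95 — meets; (c) 99 (company's 69 disregarded) ≥ 95 — meets.
  Stage 1 is satisfied; the onus moves to the company.
Stage 2 (company, a preponderance, weight is at least 53): (d) 41 < 53 — fails.
  Not every element is met, so the company fails to carry Stage 2.
So the union prevails.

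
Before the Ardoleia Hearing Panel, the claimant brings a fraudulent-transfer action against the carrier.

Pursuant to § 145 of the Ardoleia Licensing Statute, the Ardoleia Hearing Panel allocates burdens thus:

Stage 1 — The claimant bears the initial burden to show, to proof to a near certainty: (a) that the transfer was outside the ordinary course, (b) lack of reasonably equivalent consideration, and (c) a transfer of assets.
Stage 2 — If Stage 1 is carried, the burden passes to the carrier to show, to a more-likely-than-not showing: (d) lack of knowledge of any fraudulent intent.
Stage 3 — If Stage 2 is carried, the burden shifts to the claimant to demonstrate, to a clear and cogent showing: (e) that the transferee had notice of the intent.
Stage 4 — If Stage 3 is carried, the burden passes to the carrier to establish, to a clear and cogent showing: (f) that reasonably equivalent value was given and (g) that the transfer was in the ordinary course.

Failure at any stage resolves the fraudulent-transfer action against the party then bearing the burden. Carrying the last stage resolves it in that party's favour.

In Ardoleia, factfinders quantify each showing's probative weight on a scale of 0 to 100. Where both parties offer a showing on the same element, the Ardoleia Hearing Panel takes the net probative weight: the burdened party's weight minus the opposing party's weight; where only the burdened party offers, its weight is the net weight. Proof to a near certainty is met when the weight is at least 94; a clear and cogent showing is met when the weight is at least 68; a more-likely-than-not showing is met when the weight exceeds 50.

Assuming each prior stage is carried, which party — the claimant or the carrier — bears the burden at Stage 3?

Stage 3's rule assigns the burden to the claimant (to a clear and cogent showing).

claimant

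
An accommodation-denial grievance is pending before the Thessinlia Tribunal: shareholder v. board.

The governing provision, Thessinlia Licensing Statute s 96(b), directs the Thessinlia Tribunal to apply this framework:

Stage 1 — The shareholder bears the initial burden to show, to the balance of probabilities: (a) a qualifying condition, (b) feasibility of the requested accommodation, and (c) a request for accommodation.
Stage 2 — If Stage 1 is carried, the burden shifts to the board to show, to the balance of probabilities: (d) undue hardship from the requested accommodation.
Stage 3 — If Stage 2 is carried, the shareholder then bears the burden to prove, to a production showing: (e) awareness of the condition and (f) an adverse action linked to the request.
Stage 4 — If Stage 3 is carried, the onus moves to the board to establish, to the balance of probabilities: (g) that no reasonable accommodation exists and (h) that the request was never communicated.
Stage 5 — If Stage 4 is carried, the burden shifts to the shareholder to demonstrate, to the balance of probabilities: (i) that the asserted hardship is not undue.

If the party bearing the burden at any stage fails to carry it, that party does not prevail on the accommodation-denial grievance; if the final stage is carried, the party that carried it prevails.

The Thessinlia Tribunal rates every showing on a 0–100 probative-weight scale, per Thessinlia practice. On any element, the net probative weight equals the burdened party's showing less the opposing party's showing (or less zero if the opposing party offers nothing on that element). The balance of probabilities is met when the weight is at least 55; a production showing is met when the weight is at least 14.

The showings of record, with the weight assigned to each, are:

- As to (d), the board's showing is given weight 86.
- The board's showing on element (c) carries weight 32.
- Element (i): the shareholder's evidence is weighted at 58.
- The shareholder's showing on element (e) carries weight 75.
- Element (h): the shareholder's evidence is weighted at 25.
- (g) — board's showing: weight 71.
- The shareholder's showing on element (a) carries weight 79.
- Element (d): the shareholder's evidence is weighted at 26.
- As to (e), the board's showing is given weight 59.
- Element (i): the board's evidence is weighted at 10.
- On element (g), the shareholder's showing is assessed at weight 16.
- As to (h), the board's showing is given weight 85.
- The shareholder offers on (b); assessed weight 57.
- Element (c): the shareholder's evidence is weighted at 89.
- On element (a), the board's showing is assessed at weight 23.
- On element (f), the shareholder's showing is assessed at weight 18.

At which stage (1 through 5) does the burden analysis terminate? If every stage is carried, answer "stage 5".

stage 5

At Stage 1 the shareholder must meet the balance of probabilities (weight is at least 55): on (a) the weight is 79 less the opposing 23 gives net 56, which does reach 55, so (a) meets the standard; on (b) the weight is 57, ≥ 55, so (b) meets the standard; on (c) the weight is 89 less the opposing 32 gives net 57, ≥ 55, so (c) meets the standard.
  All elements met. The burden passes to the board.
At Stage 2 the board must meet the balance of probabilities (weight is at least 55): on (d) the weight is 86 less the opposing 26 gives net 60, which does reach 55, so (d) meets the standard.
  All elements met. The burden passes to the shareholder.
At Stage 3 the shareholder must meet a production showing (weight is at least 14): on (e) the weight is 75 less the opposing 59 gives net 16, which does reach 14, so (e) meets the standard; on (f) the weight is 18, which does reach 14, so (f) meets the standard.
  The shareholder carries Stage 3; the board now bears the burden.
At Stage 4 the board must meet the balance of probabilities (weight is at least 55): on (g) the weight is 71 less the opposing 16 gives net 55, which does reach 55, so (g) meets the standard; on (h) the weight is 85 less the opposing 25 gives net 60, ≥ 55, so (h) meets the standard.
  Stage 4 carried; the burden shifts to the shareholder.
At Stage 5 the shareholder must meet the balance of probabilities (weight is at least 55): on (i) the weight is 58 less the opposing 10 gives net 48, < 55, so (i) does not meet the standard.
  Not every element is met, so the shareholder fails to carry Stage 5.
The analysis ends at Stage 5; the board prevails.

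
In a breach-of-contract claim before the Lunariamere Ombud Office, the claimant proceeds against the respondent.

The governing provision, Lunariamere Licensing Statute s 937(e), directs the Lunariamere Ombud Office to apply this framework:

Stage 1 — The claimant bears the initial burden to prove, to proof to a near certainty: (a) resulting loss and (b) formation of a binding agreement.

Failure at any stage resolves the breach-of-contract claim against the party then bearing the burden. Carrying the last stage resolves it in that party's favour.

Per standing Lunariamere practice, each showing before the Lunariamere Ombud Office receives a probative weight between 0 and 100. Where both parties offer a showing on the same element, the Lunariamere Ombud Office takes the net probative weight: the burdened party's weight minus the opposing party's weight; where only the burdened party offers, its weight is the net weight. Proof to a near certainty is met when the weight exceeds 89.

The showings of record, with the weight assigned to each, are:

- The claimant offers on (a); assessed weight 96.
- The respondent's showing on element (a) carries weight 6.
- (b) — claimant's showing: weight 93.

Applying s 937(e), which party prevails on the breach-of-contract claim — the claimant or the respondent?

claimant

Stage 1 (claimant, proof to a near certainty, weight exceeds 89): (a) net 96−6=90 > 89 — meets; (b) 93 > 89 — meets.
  The claimant carries the last stage.
All stages carried — the claimant prevails.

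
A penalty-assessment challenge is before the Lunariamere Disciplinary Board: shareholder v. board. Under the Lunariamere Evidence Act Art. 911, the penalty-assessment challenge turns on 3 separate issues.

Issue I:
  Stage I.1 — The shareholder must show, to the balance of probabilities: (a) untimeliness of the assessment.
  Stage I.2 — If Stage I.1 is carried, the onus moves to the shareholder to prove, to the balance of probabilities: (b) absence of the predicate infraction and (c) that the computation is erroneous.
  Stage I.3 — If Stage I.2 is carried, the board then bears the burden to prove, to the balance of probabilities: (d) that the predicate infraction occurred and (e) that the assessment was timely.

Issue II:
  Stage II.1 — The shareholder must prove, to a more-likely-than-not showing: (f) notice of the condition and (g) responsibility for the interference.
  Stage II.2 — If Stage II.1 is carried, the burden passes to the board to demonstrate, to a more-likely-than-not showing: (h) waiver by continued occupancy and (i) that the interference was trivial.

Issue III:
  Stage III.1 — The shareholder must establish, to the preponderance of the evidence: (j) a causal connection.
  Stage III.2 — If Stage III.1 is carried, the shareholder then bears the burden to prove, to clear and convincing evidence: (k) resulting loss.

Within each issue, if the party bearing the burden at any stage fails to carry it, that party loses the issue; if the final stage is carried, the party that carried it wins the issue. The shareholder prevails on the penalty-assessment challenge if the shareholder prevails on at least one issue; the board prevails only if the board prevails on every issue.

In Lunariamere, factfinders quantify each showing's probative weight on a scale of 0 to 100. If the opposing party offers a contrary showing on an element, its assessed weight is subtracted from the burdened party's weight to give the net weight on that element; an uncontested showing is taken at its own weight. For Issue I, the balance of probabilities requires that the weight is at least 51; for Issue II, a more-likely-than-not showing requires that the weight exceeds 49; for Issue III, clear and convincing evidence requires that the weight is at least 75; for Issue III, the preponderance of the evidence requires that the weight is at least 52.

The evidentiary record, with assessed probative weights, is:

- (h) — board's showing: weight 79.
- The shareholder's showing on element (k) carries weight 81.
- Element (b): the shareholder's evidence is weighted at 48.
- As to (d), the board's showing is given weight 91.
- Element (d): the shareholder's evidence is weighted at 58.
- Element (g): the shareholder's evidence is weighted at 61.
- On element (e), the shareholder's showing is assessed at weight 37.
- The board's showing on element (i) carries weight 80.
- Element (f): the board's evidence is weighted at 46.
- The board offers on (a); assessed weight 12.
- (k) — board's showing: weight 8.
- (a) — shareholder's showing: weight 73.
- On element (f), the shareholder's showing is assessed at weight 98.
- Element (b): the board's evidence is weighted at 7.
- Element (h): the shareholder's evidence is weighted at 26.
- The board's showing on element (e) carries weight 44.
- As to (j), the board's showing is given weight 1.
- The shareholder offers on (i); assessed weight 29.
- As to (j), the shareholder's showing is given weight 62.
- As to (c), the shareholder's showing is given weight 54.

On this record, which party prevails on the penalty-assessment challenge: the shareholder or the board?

board

— Issue I —
Stage I.1 — burden on shareholder; standard: the balance of probabilities (weight is at least 51).
    (a): 73 − 12 = 61 ≥ 51 [met]
  Stage I.1 is satisfied; the shareholder continues to bear the burden.
Stage I.2 — burden on shareholder; standard: the balance of probabilities (weight is at least 51).
    (b): 48 − 7 = 41 < 51 [not met]
    (c): 54 ≥ 51 [met]
  Not every element is met, so the shareholder fails to carry Stage I.2.
The analysis ends at Stage I.2; the board prevails on this issue.
— Issue II —
Stage II.1 — burden on shareholder; standard: a more-likely-than-not showing (weight exceeds 49).
    (f): 98 − 46 = 52 > 49 [met]
    (g): 61 > 49 [met]
  Stage II.1 carried; the burden shifts to the board.
Stage II.2 — burden on board; standard: a more-likely-than-not showing (weight exceeds 49).
    (h): 79 − 26 = 53 > 49 [met]
    (i): 80 − 29 = 51 > 49 [met]
  The board carries the last stage.
With every stage satisfied, the board prevails on this issue.
— Issue III —
Stage III.1 (shareholder, the preponderance of the evidence, weight is at least 52): (j) net 62−1=61 ≥ 52 — meets.
  All elements met. The shareholder retains the burden for Stage III.2.
Stage III.2 (shareholder, clear and convincing evidence, weight is at least 75): (k) net 81−8=73 < 75 — fails.
  Stage III.2 not carried; the shareholder fails its burden.
So the board prevails on this issue.
Per-issue: Issue I → board; Issue II → board; Issue III → board. The shareholder must prevail on at least one issue; overall, the board prevails.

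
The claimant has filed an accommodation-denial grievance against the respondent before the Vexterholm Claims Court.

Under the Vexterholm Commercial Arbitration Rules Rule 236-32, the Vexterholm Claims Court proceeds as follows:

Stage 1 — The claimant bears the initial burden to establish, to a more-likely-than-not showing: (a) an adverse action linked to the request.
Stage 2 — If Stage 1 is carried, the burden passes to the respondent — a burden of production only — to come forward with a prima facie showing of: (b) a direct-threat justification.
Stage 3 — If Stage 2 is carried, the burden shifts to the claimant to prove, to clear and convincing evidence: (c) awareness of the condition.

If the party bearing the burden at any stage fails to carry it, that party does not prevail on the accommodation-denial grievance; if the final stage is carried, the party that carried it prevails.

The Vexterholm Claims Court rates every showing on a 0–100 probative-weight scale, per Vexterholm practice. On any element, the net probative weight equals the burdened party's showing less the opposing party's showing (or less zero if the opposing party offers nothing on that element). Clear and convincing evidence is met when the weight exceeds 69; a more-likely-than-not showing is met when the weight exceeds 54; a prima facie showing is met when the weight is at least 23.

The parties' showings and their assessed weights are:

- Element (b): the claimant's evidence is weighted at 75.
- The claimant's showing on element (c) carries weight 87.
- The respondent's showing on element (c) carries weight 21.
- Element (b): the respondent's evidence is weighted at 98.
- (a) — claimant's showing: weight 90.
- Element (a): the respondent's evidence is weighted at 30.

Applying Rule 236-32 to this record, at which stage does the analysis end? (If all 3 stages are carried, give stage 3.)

Stage 1 — burden on claimant; standard: a more-likely-than-not showing (weight exceeds 54).
    (a): 90 − 30 = 60 > 54 [met]
  Stage 1 is satisfied; the onus moves to the respondent.
Stage 2 — burden on respondent; standard: a prima facie showing (weight is at least 23).
    (b): 98 − 75 = 23 ≥ 23 [met]
  Stage 2 carried; the burden shifts to the claimant.
Stage 3 — burden on claimant; standard: clear and convincing evidence (weight exceeds 69).
    (c): 87 − 21 = 66 ≤ 69 [not met]
  Stage 3 not carried; the claimant fails its burden.
The analysis ends at Stage 3; the respondent prevails.

stage 3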